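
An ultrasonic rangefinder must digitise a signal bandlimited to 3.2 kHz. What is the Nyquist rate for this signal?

Nyquist rate = 2 × 3.2 kHz = 6.4 kHz.

6.4 kHz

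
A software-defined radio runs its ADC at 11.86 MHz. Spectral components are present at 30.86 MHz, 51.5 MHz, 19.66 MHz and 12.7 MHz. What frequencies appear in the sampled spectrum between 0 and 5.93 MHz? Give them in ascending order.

fs/2 = 5.93 MHz.
30.86 MHz mod fs = 7.14 MHz.
7.14 MHz > fs/2 = 5.93 MHz, folds to fs − 7.14 MHz = 4.72 MHz.
51.5 MHz mod fs = 4.06 MHz.
4.06 MHz ≤ fs/2 = 5.93 MHz, appears at 4.06 MHz.
19.66 MHz mod fs = 7.8 MHz.
7.8 MHz > fs/2 = 5.93 MHz, folds to fs − 7.8 MHz = 4.06 MHz.
12.7 MHz mod fs = 0.84 MHz.
0.84 MHz ≤ fs/2 = 5.93 MHz, appears at 0.84 MHz.
Distinct values: {0.84 MHz, 4.06 MHz, 4.72 MHz}.

0.84 MHz, 4.06 MHz, 4.72 MHz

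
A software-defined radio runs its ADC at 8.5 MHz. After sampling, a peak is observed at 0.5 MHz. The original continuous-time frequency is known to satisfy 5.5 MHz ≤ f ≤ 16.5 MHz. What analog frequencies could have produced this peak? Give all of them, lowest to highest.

8 MHz, 9 MHz, 16.5 MHz

Frequencies that alias to 0.5 MHz are k·fs ± 0.5 MHz for integer k ≥ 0.
k=0: 0.5 MHz.
k=1: 8 MHz, 9 MHz.
k=2: 16.5 MHz, 17.5 MHz.
k=3: 25 MHz, 26 MHz.
Within [5.5 MHz, 16.5 MHz]: 8 MHz, 9 MHz, 16.5 MHz.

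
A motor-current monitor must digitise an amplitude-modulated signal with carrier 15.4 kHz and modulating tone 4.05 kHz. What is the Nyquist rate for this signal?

AM sidebands sit at fc ± fm = 11.35 kHz and 19.45 kHz.
Highest-frequency component: 19.45 kHz.
Nyquist rate = 2 × 19.45 kHz = 38.9 kHz.

38.9 kHz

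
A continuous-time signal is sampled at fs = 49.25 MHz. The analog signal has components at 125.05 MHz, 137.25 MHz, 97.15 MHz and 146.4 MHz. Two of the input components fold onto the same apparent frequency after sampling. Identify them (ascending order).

fs/2 = 24.625 MHz.
125.05 MHz mod fs = 26.55 MHz.
26.55 MHz > fs/2 = 24.625 MHz, folds to fs − 26.55 MHz = 22.7 MHz.
137.25 MHz mod fs = 38.75 MHz.
38.75 MHz > fs/2 = 24.625 MHz, folds to fs − 38.75 MHz = 10.5 MHz.
97.15 MHz mod fs = 47.9 MHz.
47.9 MHz > fs/2 = 24.625 MHz, folds to fs − 47.9 MHz = 1.35 MHz.
146.4 MHz mod fs = 47.9 MHz.
47.9 MHz > fs/2 = 24.625 MHz, folds to fs − 47.9 MHz = 1.35 MHz.
97.15 MHz and 146.4 MHz both map to 1.35 MHz.

97.15 MHz, 146.4 MHz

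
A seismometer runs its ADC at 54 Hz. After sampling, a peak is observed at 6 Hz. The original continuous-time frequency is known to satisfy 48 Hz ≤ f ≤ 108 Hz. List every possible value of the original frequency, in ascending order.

Frequencies that alias to 6 Hz are k·fs ± 6 Hz for integer k ≥ 0.
k=0: 6 Hz.
k=1: 48 Hz, 60 Hz.
k=2: 102 Hz, 114 Hz.
k=3: 156 Hz, 168 Hz.
Within [48 Hz, 108 Hz]: 48 Hz, 60 Hz, 102 Hz.

48 Hz, 60 Hz, 102 Hz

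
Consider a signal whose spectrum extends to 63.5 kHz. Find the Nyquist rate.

Nyquist rate = 2 × 63.5 kHz = 127 kHz.

127 kHz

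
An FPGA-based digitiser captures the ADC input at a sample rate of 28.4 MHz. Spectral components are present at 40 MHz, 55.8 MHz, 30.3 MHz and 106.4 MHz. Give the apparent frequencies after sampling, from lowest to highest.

fs/2 = 14.2 MHz.
40 MHz mod fs = 11.6 MHz.
11.6 MHz ≤ fs/2 = 14.2 MHz, appears at 11.6 MHz.
55.8 MHz mod fs = 27.4 MHz.
27.4 MHz > fs/2 = 14.2 MHz, folds to fs − 27.4 MHz = 1 MHz.
30.3 MHz mod fs = 1.9 MHz.
1.9 MHz ≤ fs/2 = 14.2 MHz, appears at 1.9 MHz.
106.4 MHz mod fs = 21.2 MHz.
21.2 MHz > fs/2 = 14.2 MHz, folds to fs − 21.2 MHz = 7.2 MHz.
Distinct values: {1 MHz, 1.9 MHz, 7.2 MHz, 11.6 MHz}.

1 MHz, 1.9 MHz, 7.2 MHz, 11.6 MHz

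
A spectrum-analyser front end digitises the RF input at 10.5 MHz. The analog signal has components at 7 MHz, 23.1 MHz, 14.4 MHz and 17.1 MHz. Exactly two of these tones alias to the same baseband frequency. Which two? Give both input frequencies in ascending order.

14.4 MHz, 17.1 MHz

fs/2 = 5.25 MHz.
7 MHz > fs/2 = 5.25 MHz, folds to fs − 7 MHz = 3.5 MHz.
23.1 MHz mod fs = 2.1 MHz.
2.1 MHz ≤ fs/2 = 5.25 MHz, appears at 2.1 MHz.
14.4 MHz mod fs = 3.9 MHz.
3.9 MHz ≤ fs/2 = 5.25 MHz, appears at 3.9 MHz.
17.1 MHz mod fs = 6.6 MHz.
6.6 MHz > fs/2 = 5.25 MHz, folds to fs − 6.6 MHz = 3.9 MHz.
14.4 MHz and 17.1 MHz both map to 3.9 MHz.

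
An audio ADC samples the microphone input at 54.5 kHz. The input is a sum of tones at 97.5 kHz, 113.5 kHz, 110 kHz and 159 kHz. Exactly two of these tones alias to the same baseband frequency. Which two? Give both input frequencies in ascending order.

113.5 kHz, 159 kHz

fs/2 = 27.25 kHz.
97.5 kHz mod fs = 43 kHz.
43 kHz > fs/2 = 27.25 kHz, folds to fs − 43 kHz = 11.5 kHz.
113.5 kHz mod fs = 4.5 kHz.
4.5 kHz ≤ fs/2 = 27.25 kHz, appears at 4.5 kHz.
110 kHz mod fs = 1 kHz.
1 kHz ≤ fs/2 = 27.25 kHz, appears at 1 kHz.
159 kHz mod fs = 50 kHz.
50 kHz > fs/2 = 27.25 kHz, folds to fs − 50 kHz = 4.5 kHz.
113.5 kHz and 159 kHz both map to 4.5 kHz.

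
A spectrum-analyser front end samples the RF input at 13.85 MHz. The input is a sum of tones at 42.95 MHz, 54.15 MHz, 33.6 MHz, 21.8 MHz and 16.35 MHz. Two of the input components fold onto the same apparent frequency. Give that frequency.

fs/2 = 6.925 MHz.
42.95 MHz mod fs = 1.4 MHz.
1.4 MHz ≤ fs/2 = 6.925 MHz, appears at 1.4 MHz.
54.15 MHz mod fs = 12.6 MHz.
12.6 MHz > fs/2 = 6.925 MHz, folds to fs − 12.6 MHz = 1.25 MHz.
33.6 MHz mod fs = 5.9 MHz.
5.9 MHz ≤ fs/2 = 6.925 MHz, appears at 5.9 MHz.
21.8 MHz mod fs = 7.95 MHz.
7.95 MHz > fs/2 = 6.925 MHz, folds to fs − 7.95 MHz = 5.9 MHz.
16.35 MHz mod fs = 2.5 MHz.
2.5 MHz ≤ fs/2 = 6.925 MHz, appears at 2.5 MHz.
21.8 MHz and 33.6 MHz both map to 5.9 MHz.

5.9 MHz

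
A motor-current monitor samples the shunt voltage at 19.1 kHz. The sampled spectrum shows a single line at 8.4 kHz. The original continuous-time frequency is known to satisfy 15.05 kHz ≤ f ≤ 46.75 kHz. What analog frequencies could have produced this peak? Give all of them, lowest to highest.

27.5 kHz, 29.8 kHz, 46.6 kHz

Frequencies that alias to 8.4 kHz are k·fs ± 8.4 kHz for integer k ≥ 0.
k=0: 8.4 kHz.
k=1: 10.7 kHz, 27.5 kHz.
k=2: 29.8 kHz, 46.6 kHz.
k=3: 48.9 kHz, 65.7 kHz.
Within [15.05 kHz, 46.75 kHz]: 27.5 kHz, 29.8 kHz, 46.6 kHz.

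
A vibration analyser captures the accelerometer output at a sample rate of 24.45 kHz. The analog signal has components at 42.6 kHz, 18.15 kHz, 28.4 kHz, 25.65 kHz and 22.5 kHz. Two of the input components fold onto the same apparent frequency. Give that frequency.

fs/2 = 12.225 kHz.
42.6 kHz mod fs = 18.15 kHz.
18.15 kHz > fs/2 = 12.225 kHz, folds to fs − 18.15 kHz = 6.3 kHz.
18.15 kHz > fs/2 = 12.225 kHz, folds to fs − 18.15 kHz = 6.3 kHz.
28.4 kHz mod fs = 3.95 kHz.
3.95 kHz ≤ fs/2 = 12.225 kHz, appears at 3.95 kHz.
25.65 kHz mod fs = 1.2 kHz.
1.2 kHz ≤ fs/2 = 12.225 kHz, appears at 1.2 kHz.
22.5 kHz > fs/2 = 12.225 kHz, folds to fs − 22.5 kHz = 1.95 kHz.
18.15 kHz and 42.6 kHz both map to 6.3 kHz.

6.3 kHz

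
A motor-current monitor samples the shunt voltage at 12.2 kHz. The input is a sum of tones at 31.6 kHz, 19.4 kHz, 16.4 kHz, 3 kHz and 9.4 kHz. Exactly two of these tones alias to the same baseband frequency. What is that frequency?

5 kHz

fs/2 = 6.1 kHz.
31.6 kHz mod fs = 7.2 kHz.
7.2 kHz > fs/2 = 6.1 kHz, folds to fs − 7.2 kHz = 5 kHz.
19.4 kHz mod fs = 7.2 kHz.
7.2 kHz > fs/2 = 6.1 kHz, folds to fs − 7.2 kHz = 5 kHz.
16.4 kHz mod fs = 4.2 kHz.
4.2 kHz ≤ fs/2 = 6.1 kHz, appears at 4.2 kHz.
3 kHz ≤ fs/2 = 6.1 kHz, passes unchanged.
9.4 kHz > fs/2 = 6.1 kHz, folds to fs − 9.4 kHz = 2.8 kHz.
19.4 kHz and 31.6 kHz both map to 5 kHz.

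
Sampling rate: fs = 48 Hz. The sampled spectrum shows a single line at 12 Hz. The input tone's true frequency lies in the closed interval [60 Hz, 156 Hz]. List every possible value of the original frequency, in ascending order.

60 Hz, 84 Hz, 108 Hz, 132 Hz, 156 Hz

Frequencies that alias to 12 Hz are k·fs ± 12 Hz for integer k ≥ 0.
k=0: 12 Hz.
k=1: 36 Hz, 60 Hz.
k=2: 84 Hz, 108 Hz.
k=3: 132 Hz, 156 Hz.
k=4: 180 Hz, 204 Hz.
Within [60 Hz, 156 Hz]: 60 Hz, 84 Hz, 108 Hz, 132 Hz, 156 Hz.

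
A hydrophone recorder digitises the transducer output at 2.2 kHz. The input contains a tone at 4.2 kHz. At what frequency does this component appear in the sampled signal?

4.2 kHz mod fs = 2 kHz.
2 kHz > fs/2 = 1.1 kHz, folds to fs − 2 kHz = 0.2 kHz.

0.2 kHz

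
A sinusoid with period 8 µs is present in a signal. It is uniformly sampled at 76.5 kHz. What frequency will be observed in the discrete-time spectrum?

28 kHz

T = 8 µs → f = 1/T = 125 kHz.
125 kHz mod fs = 48.5 kHz.
48.5 kHz > fs/2 = 38.25 kHz, folds to fs − 48.5 kHz = 28 kHz.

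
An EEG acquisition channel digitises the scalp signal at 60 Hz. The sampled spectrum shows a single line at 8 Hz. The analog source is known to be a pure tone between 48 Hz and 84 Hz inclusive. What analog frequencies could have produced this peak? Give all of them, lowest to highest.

Frequencies that alias to 8 Hz are k·fs ± 8 Hz for integer k ≥ 0.
k=0: 8 Hz.
k=1: 52 Hz, 68 Hz.
k=2: 112 Hz, 128 Hz.
Within [48 Hz, 84 Hz]: 52 Hz, 68 Hz.

52 Hz, 68 Hz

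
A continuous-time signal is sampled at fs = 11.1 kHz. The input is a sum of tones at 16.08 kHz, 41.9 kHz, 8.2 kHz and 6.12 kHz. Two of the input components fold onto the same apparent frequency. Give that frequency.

4.98 kHz

fs/2 = 5.55 kHz.
16.08 kHz mod fs = 4.98 kHz.
4.98 kHz ≤ fs/2 = 5.55 kHz, appears at 4.98 kHz.
41.9 kHz mod fs = 8.6 kHz.
8.6 kHz > fs/2 = 5.55 kHz, folds to fs − 8.6 kHz = 2.5 kHz.
8.2 kHz > fs/2 = 5.55 kHz, folds to fs − 8.2 kHz = 2.9 kHz.
6.12 kHz > fs/2 = 5.55 kHz, folds to fs − 6.12 kHz = 4.98 kHz.
6.12 kHz and 16.08 kHz both map to 4.98 kHz.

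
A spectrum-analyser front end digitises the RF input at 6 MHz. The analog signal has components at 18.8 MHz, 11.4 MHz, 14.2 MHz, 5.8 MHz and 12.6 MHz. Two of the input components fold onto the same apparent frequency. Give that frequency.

fs/2 = 3 MHz.
18.8 MHz mod fs = 0.8 MHz.
0.8 MHz ≤ fs/2 = 3 MHz, appears at 0.8 MHz.
11.4 MHz mod fs = 5.4 MHz.
5.4 MHz > fs/2 = 3 MHz, folds to fs − 5.4 MHz = 0.6 MHz.
14.2 MHz mod fs = 2.2 MHz.
2.2 MHz ≤ fs/2 = 3 MHz, appears at 2.2 MHz.
5.8 MHz > fs/2 = 3 MHz, folds to fs − 5.8 MHz = 0.2 MHz.
12.6 MHz mod fs = 0.6 MHz.
0.6 MHz ≤ fs/2 = 3 MHz, appears at 0.6 MHz.
11.4 MHz and 12.6 MHz both map to 0.6 MHz.

0.6 MHz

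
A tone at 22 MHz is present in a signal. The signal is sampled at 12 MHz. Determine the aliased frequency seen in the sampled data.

22 MHz mod fs = 10 MHz.
10 MHz > fs/2 = 6 MHz, folds to fs − 10 MHz = 2 MHz.

2 MHz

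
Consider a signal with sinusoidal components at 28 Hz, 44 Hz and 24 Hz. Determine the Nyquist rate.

88 Hz

Highest-frequency component: 44 Hz.
Nyquist rate = 2 × 44 Hz = 88 Hz.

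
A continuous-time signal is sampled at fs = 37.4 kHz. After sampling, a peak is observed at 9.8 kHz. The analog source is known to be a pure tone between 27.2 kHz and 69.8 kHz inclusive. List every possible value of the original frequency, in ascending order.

27.6 kHz, 47.2 kHz, 65 kHz

Frequencies that alias to 9.8 kHz are k·fs ± 9.8 kHz for integer k ≥ 0.
k=0: 9.8 kHz.
k=1: 27.6 kHz, 47.2 kHz.
k=2: 65 kHz, 84.6 kHz.
k=3: 102.4 kHz, 122 kHz.
Within [27.2 kHz, 69.8 kHz]: 27.6 kHz, 47.2 kHz, 65 kHz.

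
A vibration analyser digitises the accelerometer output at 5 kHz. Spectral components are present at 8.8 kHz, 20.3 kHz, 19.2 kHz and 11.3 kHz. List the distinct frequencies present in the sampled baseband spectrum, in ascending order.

fs/2 = 2.5 kHz.
8.8 kHz mod fs = 3.8 kHz.
3.8 kHz > fs/2 = 2.5 kHz, folds to fs − 3.8 kHz = 1.2 kHz.
20.3 kHz mod fs = 0.3 kHz.
0.3 kHz ≤ fs/2 = 2.5 kHz, appears at 0.3 kHz.
19.2 kHz mod fs = 4.2 kHz.
4.2 kHz > fs/2 = 2.5 kHz, folds to fs − 4.2 kHz = 0.8 kHz.
11.3 kHz mod fs = 1.3 kHz.
1.3 kHz ≤ fs/2 = 2.5 kHz, appears at 1.3 kHz.
Distinct values: {0.3 kHz, 0.8 kHz, 1.2 kHz, 1.3 kHz}.

0.3 kHz, 0.8 kHz, 1.2 kHz, 1.3 kHz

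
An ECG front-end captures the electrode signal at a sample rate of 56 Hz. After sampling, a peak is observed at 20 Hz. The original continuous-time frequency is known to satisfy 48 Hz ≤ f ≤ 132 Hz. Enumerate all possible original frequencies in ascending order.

76 Hz, 92 Hz, 132 Hz

Frequencies that alias to 20 Hz are k·fs ± 20 Hz for integer k ≥ 0.
k=0: 20 Hz.
k=1: 36 Hz, 76 Hz.
k=2: 92 Hz, 132 Hz.
k=3: 148 Hz, 188 Hz.
Within [48 Hz, 132 Hz]: 76 Hz, 92 Hz, 132 Hz.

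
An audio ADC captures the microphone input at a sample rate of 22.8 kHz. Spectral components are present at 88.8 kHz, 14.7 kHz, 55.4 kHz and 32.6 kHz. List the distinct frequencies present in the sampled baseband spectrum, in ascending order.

2.4 kHz, 8.1 kHz, 9.8 kHz

fs/2 = 11.4 kHz.
88.8 kHz mod fs = 20.4 kHz.
20.4 kHz > fs/2 = 11.4 kHz, folds to fs − 20.4 kHz = 2.4 kHz.
14.7 kHz > fs/2 = 11.4 kHz, folds to fs − 14.7 kHz = 8.1 kHz.
55.4 kHz mod fs = 9.8 kHz.
9.8 kHz ≤ fs/2 = 11.4 kHz, appears at 9.8 kHz.
32.6 kHz mod fs = 9.8 kHz.
9.8 kHz ≤ fs/2 = 11.4 kHz, appears at 9.8 kHz.
Distinct values: {2.4 kHz, 8.1 kHz, 9.8 kHz}.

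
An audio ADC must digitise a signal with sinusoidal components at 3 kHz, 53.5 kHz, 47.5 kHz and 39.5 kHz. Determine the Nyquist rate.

Highest-frequency component: 53.5 kHz.
Nyquist rate = 2 × 53.5 kHz = 107 kHz.

107 kHz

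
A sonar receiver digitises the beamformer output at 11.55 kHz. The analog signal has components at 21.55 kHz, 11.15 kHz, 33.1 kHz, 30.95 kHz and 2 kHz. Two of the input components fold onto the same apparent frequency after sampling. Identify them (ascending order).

fs/2 = 5.775 kHz.
21.55 kHz mod fs = 10 kHz.
10 kHz > fs/2 = 5.775 kHz, folds to fs − 10 kHz = 1.55 kHz.
11.15 kHz > fs/2 = 5.775 kHz, folds to fs − 11.15 kHz = 0.4 kHz.
33.1 kHz mod fs = 10 kHz.
10 kHz > fs/2 = 5.775 kHz, folds to fs − 10 kHz = 1.55 kHz.
30.95 kHz mod fs = 7.85 kHz.
7.85 kHz > fs/2 = 5.775 kHz, folds to fs − 7.85 kHz = 3.7 kHz.
2 kHz ≤ fs/2 = 5.775 kHz, passes unchanged.
21.55 kHz and 33.1 kHz both map to 1.55 kHz.

21.55 kHz, 33.1 kHz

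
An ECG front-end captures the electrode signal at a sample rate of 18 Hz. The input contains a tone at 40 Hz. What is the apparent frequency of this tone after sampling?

40 Hz mod fs = 4 Hz.
4 Hz ≤ fs/2 = 9 Hz, appears at 4 Hz.

4 Hz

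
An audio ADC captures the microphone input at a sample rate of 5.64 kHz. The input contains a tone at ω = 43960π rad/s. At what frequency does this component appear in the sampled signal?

0.58 kHz

ω = 43960π rad/s → f = ω/(2π) = 21980 Hz = 21.98 kHz.
21.98 kHz mod fs = 5.06 kHz.
5.06 kHz > fs/2 = 2.82 kHz, folds to fs − 5.06 kHz = 0.58 kHz.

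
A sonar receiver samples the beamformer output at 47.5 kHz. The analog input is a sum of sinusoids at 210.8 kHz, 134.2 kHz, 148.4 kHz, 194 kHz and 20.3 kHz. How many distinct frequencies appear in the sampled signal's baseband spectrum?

5

fs/2 = 23.75 kHz.
210.8 kHz mod fs = 20.8 kHz.
20.8 kHz ≤ fs/2 = 23.75 kHz, appears at 20.8 kHz.
134.2 kHz mod fs = 39.2 kHz.
39.2 kHz > fs/2 = 23.75 kHz, folds to fs − 39.2 kHz = 8.3 kHz.
148.4 kHz mod fs = 5.9 kHz.
5.9 kHz ≤ fs/2 = 23.75 kHz, appears at 5.9 kHz.
194 kHz mod fs = 4 kHz.
4 kHz ≤ fs/2 = 23.75 kHz, appears at 4 kHz.
20.3 kHz ≤ fs/2 = 23.75 kHz, passes unchanged.
Distinct values: {4 kHz, 5.9 kHz, 8.3 kHz, 20.3 kHz, 20.8 kHz} → 5.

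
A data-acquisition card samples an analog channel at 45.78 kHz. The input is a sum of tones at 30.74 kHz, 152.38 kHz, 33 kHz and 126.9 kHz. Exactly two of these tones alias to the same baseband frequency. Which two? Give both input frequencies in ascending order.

30.74 kHz, 152.38 kHz

fs/2 = 22.89 kHz.
30.74 kHz > fs/2 = 22.89 kHz, folds to fs − 30.74 kHz = 15.04 kHz.
152.38 kHz mod fs = 15.04 kHz.
15.04 kHz ≤ fs/2 = 22.89 kHz, appears at 15.04 kHz.
33 kHz > fs/2 = 22.89 kHz, folds to fs − 33 kHz = 12.78 kHz.
126.9 kHz mod fs = 35.34 kHz.
35.34 kHz > fs/2 = 22.89 kHz, folds to fs − 35.34 kHz = 10.44 kHz.
30.74 kHz and 152.38 kHz both map to 15.04 kHz.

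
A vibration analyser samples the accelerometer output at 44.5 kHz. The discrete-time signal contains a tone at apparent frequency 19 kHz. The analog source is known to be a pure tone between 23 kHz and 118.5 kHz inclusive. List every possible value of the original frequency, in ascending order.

25.5 kHz, 63.5 kHz, 70 kHz, 108 kHz, 114.5 kHz

Frequencies that alias to 19 kHz are k·fs ± 19 kHz for integer k ≥ 0.
k=0: 19 kHz.
k=1: 25.5 kHz, 63.5 kHz.
k=2: 70 kHz, 108 kHz.
k=3: 114.5 kHz, 152.5 kHz.
k=4: 159 kHz, 197 kHz.
Within [23 kHz, 118.5 kHz]: 25.5 kHz, 63.5 kHz, 70 kHz, 108 kHz, 114.5 kHz.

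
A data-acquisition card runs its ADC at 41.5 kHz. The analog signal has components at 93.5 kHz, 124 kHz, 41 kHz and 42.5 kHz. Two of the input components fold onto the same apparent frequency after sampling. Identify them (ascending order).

fs/2 = 20.75 kHz.
93.5 kHz mod fs = 10.5 kHz.
10.5 kHz ≤ fs/2 = 20.75 kHz, appears at 10.5 kHz.
124 kHz mod fs = 41 kHz.
41 kHz > fs/2 = 20.75 kHz, folds to fs − 41 kHz = 0.5 kHz.
41 kHz > fs/2 = 20.75 kHz, folds to fs − 41 kHz = 0.5 kHz.
42.5 kHz mod fs = 1 kHz.
1 kHz ≤ fs/2 = 20.75 kHz, appears at 1 kHz.
41 kHz and 124 kHz both map to 0.5 kHz.

41 kHz, 124 kHz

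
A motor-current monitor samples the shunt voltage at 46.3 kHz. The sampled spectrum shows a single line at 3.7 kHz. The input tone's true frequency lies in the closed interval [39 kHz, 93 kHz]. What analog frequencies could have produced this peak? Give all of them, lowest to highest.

42.6 kHz, 50 kHz, 88.9 kHz

Frequencies that alias to 3.7 kHz are k·fs ± 3.7 kHz for integer k ≥ 0.
k=0: 3.7 kHz.
k=1: 42.6 kHz, 50 kHz.
k=2: 88.9 kHz, 96.3 kHz.
k=3: 135.2 kHz, 142.6 kHz.
Within [39 kHz, 93 kHz]: 42.6 kHz, 50 kHz, 88.9 kHz.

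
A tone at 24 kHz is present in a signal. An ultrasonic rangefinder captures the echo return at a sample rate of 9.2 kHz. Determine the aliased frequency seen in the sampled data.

24 kHz mod fs = 5.6 kHz.
5.6 kHz > fs/2 = 4.6 kHz, folds to fs − 5.6 kHz = 3.6 kHz.

3.6 kHz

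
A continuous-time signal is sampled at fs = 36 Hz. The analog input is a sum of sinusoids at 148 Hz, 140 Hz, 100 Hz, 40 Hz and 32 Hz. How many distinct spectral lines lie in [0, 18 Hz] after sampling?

2

fs/2 = 18 Hz.
148 Hz mod fs = 4 Hz.
4 Hz ≤ fs/2 = 18 Hz, appears at 4 Hz.
140 Hz mod fs = 32 Hz.
32 Hz > fs/2 = 18 Hz, folds to fs − 32 Hz = 4 Hz.
100 Hz mod fs = 28 Hz.
28 Hz > fs/2 = 18 Hz, folds to fs − 28 Hz = 8 Hz.
40 Hz mod fs = 4 Hz.
4 Hz ≤ fs/2 = 18 Hz, appears at 4 Hz.
32 Hz > fs/2 = 18 Hz, folds to fs − 32 Hz = 4 Hz.
Distinct values: {4 Hz, 8 Hz} → 2.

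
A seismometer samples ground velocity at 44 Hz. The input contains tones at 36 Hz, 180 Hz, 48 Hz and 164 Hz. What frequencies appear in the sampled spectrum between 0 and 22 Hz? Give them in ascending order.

fs/2 = 22 Hz.
36 Hz > fs/2 = 22 Hz, folds to fs − 36 Hz = 8 Hz.
180 Hz mod fs = 4 Hz.
4 Hz ≤ fs/2 = 22 Hz, appears at 4 Hz.
48 Hz mod fs = 4 Hz.
4 Hz ≤ fs/2 = 22 Hz, appears at 4 Hz.
164 Hz mod fs = 32 Hz.
32 Hz > fs/2 = 22 Hz, folds to fs − 32 Hz = 12 Hz.
Distinct values: {4 Hz, 8 Hz, 12 Hz}.

4 Hz, 8 Hz, 12 Hz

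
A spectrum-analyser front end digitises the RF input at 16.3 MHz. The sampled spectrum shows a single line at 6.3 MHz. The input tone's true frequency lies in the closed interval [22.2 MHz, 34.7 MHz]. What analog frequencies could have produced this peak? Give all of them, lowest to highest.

22.6 MHz, 26.3 MHz

Frequencies that alias to 6.3 MHz are k·fs ± 6.3 MHz for integer k ≥ 0.
k=0: 6.3 MHz.
k=1: 10 MHz, 22.6 MHz.
k=2: 26.3 MHz, 38.9 MHz.
k=3: 42.6 MHz, 55.2 MHz.
Within [22.2 MHz, 34.7 MHz]: 22.6 MHz, 26.3 MHz.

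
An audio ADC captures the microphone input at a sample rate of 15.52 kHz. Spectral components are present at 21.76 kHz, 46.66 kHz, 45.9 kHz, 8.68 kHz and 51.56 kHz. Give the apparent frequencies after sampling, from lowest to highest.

0.1 kHz, 0.66 kHz, 5 kHz, 6.24 kHz, 6.84 kHz

fs/2 = 7.76 kHz.
21.76 kHz mod fs = 6.24 kHz.
6.24 kHz ≤ fs/2 = 7.76 kHz, appears at 6.24 kHz.
46.66 kHz mod fs = 0.1 kHz.
0.1 kHz ≤ fs/2 = 7.76 kHz, appears at 0.1 kHz.
45.9 kHz mod fs = 14.86 kHz.
14.86 kHz > fs/2 = 7.76 kHz, folds to fs − 14.86 kHz = 0.66 kHz.
8.68 kHz > fs/2 = 7.76 kHz, folds to fs − 8.68 kHz = 6.84 kHz.
51.56 kHz mod fs = 5 kHz.
5 kHz ≤ fs/2 = 7.76 kHz, appears at 5 kHz.
Distinct values: {0.1 kHz, 0.66 kHz, 5 kHz, 6.24 kHz, 6.84 kHz}.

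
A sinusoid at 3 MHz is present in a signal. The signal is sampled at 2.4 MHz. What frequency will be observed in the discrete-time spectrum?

3 MHz mod fs = 0.6 MHz.
0.6 MHz ≤ fs/2 = 1.2 MHz, appears at 0.6 MHz.

0.6 MHz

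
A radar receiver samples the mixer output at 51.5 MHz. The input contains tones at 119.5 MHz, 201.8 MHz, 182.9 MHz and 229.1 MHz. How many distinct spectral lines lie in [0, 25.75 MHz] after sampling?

fs/2 = 25.75 MHz.
119.5 MHz mod fs = 16.5 MHz.
16.5 MHz ≤ fs/2 = 25.75 MHz, appears at 16.5 MHz.
201.8 MHz mod fs = 47.3 MHz.
47.3 MHz > fs/2 = 25.75 MHz, folds to fs − 47.3 MHz = 4.2 MHz.
182.9 MHz mod fs = 28.4 MHz.
28.4 MHz > fs/2 = 25.75 MHz, folds to fs − 28.4 MHz = 23.1 MHz.
229.1 MHz mod fs = 23.1 MHz.
23.1 MHz ≤ fs/2 = 25.75 MHz, appears at 23.1 MHz.
Distinct values: {4.2 MHz, 16.5 MHz, 23.1 MHz} → 3.

3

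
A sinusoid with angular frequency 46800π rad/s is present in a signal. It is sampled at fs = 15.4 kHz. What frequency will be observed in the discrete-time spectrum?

ω = 46800π rad/s → f = ω/(2π) = 23400 Hz = 23.4 kHz.
23.4 kHz mod fs = 8 kHz.
8 kHz > fs/2 = 7.7 kHz, folds to fs − 8 kHz = 7.4 kHz.

7.4 kHz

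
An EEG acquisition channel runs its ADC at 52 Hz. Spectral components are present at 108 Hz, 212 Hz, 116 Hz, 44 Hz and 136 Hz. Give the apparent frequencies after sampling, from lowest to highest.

4 Hz, 8 Hz, 12 Hz, 20 Hz

fs/2 = 26 Hz.
108 Hz mod fs = 4 Hz.
4 Hz ≤ fs/2 = 26 Hz, appears at 4 Hz.
212 Hz mod fs = 4 Hz.
4 Hz ≤ fs/2 = 26 Hz, appears at 4 Hz.
116 Hz mod fs = 12 Hz.
12 Hz ≤ fs/2 = 26 Hz, appears at 12 Hz.
44 Hz > fs/2 = 26 Hz, folds to fs − 44 Hz = 8 Hz.
136 Hz mod fs = 32 Hz.
32 Hz > fs/2 = 26 Hz, folds to fs − 32 Hz = 20 Hz.
Distinct values: {4 Hz, 8 Hz, 12 Hz, 20 Hz}.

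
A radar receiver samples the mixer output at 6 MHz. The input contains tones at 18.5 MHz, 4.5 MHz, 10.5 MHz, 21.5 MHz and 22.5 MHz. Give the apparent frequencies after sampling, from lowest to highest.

fs/2 = 3 MHz.
18.5 MHz mod fs = 0.5 MHz.
0.5 MHz ≤ fs/2 = 3 MHz, appears at 0.5 MHz.
4.5 MHz > fs/2 = 3 MHz, folds to fs − 4.5 MHz = 1.5 MHz.
10.5 MHz mod fs = 4.5 MHz.
4.5 MHz > fs/2 = 3 MHz, folds to fs − 4.5 MHz = 1.5 MHz.
21.5 MHz mod fs = 3.5 MHz.
3.5 MHz > fs/2 = 3 MHz, folds to fs − 3.5 MHz = 2.5 MHz.
22.5 MHz mod fs = 4.5 MHz.
4.5 MHz > fs/2 = 3 MHz, folds to fs − 4.5 MHz = 1.5 MHz.
Distinct values: {0.5 MHz, 1.5 MHz, 2.5 MHz}.

0.5 MHz, 1.5 MHz, 2.5 MHz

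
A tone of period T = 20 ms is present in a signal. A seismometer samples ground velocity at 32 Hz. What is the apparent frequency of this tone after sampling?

T = 20 ms → f = 1/T = 50 Hz.
50 Hz mod fs = 18 Hz.
18 Hz > fs/2 = 16 Hz, folds to fs − 18 Hz = 14 Hz.

14 Hz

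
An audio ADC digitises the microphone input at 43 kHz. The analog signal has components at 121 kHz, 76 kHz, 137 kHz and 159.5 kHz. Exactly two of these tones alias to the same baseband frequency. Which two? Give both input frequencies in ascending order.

fs/2 = 21.5 kHz.
121 kHz mod fs = 35 kHz.
35 kHz > fs/2 = 21.5 kHz, folds to fs − 35 kHz = 8 kHz.
76 kHz mod fs = 33 kHz.
33 kHz > fs/2 = 21.5 kHz, folds to fs − 33 kHz = 10 kHz.
137 kHz mod fs = 8 kHz.
8 kHz ≤ fs/2 = 21.5 kHz, appears at 8 kHz.
159.5 kHz mod fs = 30.5 kHz.
30.5 kHz > fs/2 = 21.5 kHz, folds to fs − 30.5 kHz = 12.5 kHz.
121 kHz and 137 kHz both map to 8 kHz.

121 kHz, 137 kHz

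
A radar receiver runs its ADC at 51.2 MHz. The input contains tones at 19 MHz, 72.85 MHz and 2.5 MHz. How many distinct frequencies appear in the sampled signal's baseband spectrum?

3

fs/2 = 25.6 MHz.
19 MHz ≤ fs/2 = 25.6 MHz, passes unchanged.
72.85 MHz mod fs = 21.65 MHz.
21.65 MHz ≤ fs/2 = 25.6 MHz, appears at 21.65 MHz.
2.5 MHz ≤ fs/2 = 25.6 MHz, passes unchanged.
Distinct values: {2.5 MHz, 19 MHz, 21.65 MHz} → 3.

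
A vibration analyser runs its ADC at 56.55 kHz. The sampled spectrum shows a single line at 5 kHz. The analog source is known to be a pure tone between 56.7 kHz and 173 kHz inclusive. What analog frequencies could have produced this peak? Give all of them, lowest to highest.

61.55 kHz, 108.1 kHz, 118.1 kHz, 164.65 kHz

Frequencies that alias to 5 kHz are k·fs ± 5 kHz for integer k ≥ 0.
k=0: 5 kHz.
k=1: 51.55 kHz, 61.55 kHz.
k=2: 108.1 kHz, 118.1 kHz.
k=3: 164.65 kHz, 174.65 kHz.
k=4: 221.2 kHz, 231.2 kHz.
Within [56.7 kHz, 173 kHz]: 61.55 kHz, 108.1 kHz, 118.1 kHz, 164.65 kHz.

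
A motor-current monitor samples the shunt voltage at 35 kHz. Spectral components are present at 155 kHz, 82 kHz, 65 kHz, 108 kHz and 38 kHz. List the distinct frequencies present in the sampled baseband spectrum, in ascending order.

3 kHz, 5 kHz, 12 kHz, 15 kHz

fs/2 = 17.5 kHz.
155 kHz mod fs = 15 kHz.
15 kHz ≤ fs/2 = 17.5 kHz, appears at 15 kHz.
82 kHz mod fs = 12 kHz.
12 kHz ≤ fs/2 = 17.5 kHz, appears at 12 kHz.
65 kHz mod fs = 30 kHz.
30 kHz > fs/2 = 17.5 kHz, folds to fs − 30 kHz = 5 kHz.
108 kHz mod fs = 3 kHz.
3 kHz ≤ fs/2 = 17.5 kHz, appears at 3 kHz.
38 kHz mod fs = 3 kHz.
3 kHz ≤ fs/2 = 17.5 kHz, appears at 3 kHz.
Distinct values: {3 kHz, 5 kHz, 12 kHz, 15 kHz}.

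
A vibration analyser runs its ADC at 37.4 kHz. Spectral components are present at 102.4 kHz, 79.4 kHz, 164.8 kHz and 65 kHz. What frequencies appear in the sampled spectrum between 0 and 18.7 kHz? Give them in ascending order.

fs/2 = 18.7 kHz.
102.4 kHz mod fs = 27.6 kHz.
27.6 kHz > fs/2 = 18.7 kHz, folds to fs − 27.6 kHz = 9.8 kHz.
79.4 kHz mod fs = 4.6 kHz.
4.6 kHz ≤ fs/2 = 18.7 kHz, appears at 4.6 kHz.
164.8 kHz mod fs = 15.2 kHz.
15.2 kHz ≤ fs/2 = 18.7 kHz, appears at 15.2 kHz.
65 kHz mod fs = 27.6 kHz.
27.6 kHz > fs/2 = 18.7 kHz, folds to fs − 27.6 kHz = 9.8 kHz.
Distinct values: {4.6 kHz, 9.8 kHz, 15.2 kHz}.

4.6 kHz, 9.8 kHz, 15.2 kHz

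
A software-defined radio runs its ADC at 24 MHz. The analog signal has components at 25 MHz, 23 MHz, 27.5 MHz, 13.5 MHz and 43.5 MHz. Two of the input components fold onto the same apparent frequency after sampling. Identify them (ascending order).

23 MHz, 25 MHz

fs/2 = 12 MHz.
25 MHz mod fs = 1 MHz.
1 MHz ≤ fs/2 = 12 MHz, appears at 1 MHz.
23 MHz > fs/2 = 12 MHz, folds to fs − 23 MHz = 1 MHz.
27.5 MHz mod fs = 3.5 MHz.
3.5 MHz ≤ fs/2 = 12 MHz, appears at 3.5 MHz.
13.5 MHz > fs/2 = 12 MHz, folds to fs − 13.5 MHz = 10.5 MHz.
43.5 MHz mod fs = 19.5 MHz.
19.5 MHz > fs/2 = 12 MHz, folds to fs − 19.5 MHz = 4.5 MHz.
23 MHz and 25 MHz both map to 1 MHz.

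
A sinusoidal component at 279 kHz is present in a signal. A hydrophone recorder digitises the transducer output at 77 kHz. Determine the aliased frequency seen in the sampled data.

29 kHz

279 kHz mod fs = 48 kHz.
48 kHz > fs/2 = 38.5 kHz, folds to fs − 48 kHz = 29 kHz.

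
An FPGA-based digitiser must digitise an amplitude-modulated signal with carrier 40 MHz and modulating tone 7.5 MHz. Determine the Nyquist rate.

95 MHz

AM sidebands sit at fc ± fm = 32.5 MHz and 47.5 MHz.
Highest-frequency component: 47.5 MHz.
Nyquist rate = 2 × 47.5 MHz = 95 MHz.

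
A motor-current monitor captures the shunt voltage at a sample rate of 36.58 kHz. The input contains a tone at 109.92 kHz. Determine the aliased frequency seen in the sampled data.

109.92 kHz mod fs = 0.18 kHz.
0.18 kHz ≤ fs/2 = 18.29 kHz, appears at 0.18 kHz.

0.18 kHz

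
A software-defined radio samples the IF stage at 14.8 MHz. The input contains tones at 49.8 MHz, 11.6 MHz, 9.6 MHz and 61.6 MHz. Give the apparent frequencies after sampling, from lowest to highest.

2.4 MHz, 3.2 MHz, 5.2 MHz, 5.4 MHz

fs/2 = 7.4 MHz.
49.8 MHz mod fs = 5.4 MHz.
5.4 MHz ≤ fs/2 = 7.4 MHz, appears at 5.4 MHz.
11.6 MHz > fs/2 = 7.4 MHz, folds to fs − 11.6 MHz = 3.2 MHz.
9.6 MHz > fs/2 = 7.4 MHz, folds to fs − 9.6 MHz = 5.2 MHz.
61.6 MHz mod fs = 2.4 MHz.
2.4 MHz ≤ fs/2 = 7.4 MHz, appears at 2.4 MHz.
Distinct values: {2.4 MHz, 3.2 MHz, 5.2 MHz, 5.4 MHz}.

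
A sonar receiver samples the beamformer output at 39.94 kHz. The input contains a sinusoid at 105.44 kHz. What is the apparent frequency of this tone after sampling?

105.44 kHz mod fs = 25.56 kHz.
25.56 kHz > fs/2 = 19.97 kHz, folds to fs − 25.56 kHz = 14.38 kHz.

14.38 kHz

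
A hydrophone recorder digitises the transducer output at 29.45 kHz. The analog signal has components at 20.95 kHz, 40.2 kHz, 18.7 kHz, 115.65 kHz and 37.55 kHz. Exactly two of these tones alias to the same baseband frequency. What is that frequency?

10.75 kHz

fs/2 = 14.725 kHz.
20.95 kHz > fs/2 = 14.725 kHz, folds to fs − 20.95 kHz = 8.5 kHz.
40.2 kHz mod fs = 10.75 kHz.
10.75 kHz ≤ fs/2 = 14.725 kHz, appears at 10.75 kHz.
18.7 kHz > fs/2 = 14.725 kHz, folds to fs − 18.7 kHz = 10.75 kHz.
115.65 kHz mod fs = 27.3 kHz.
27.3 kHz > fs/2 = 14.725 kHz, folds to fs − 27.3 kHz = 2.15 kHz.
37.55 kHz mod fs = 8.1 kHz.
8.1 kHz ≤ fs/2 = 14.725 kHz, appears at 8.1 kHz.
18.7 kHz and 40.2 kHz both map to 10.75 kHz.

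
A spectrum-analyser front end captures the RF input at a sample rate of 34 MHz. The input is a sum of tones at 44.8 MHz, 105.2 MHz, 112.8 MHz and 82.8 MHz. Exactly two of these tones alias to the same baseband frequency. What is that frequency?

fs/2 = 17 MHz.
44.8 MHz mod fs = 10.8 MHz.
10.8 MHz ≤ fs/2 = 17 MHz, appears at 10.8 MHz.
105.2 MHz mod fs = 3.2 MHz.
3.2 MHz ≤ fs/2 = 17 MHz, appears at 3.2 MHz.
112.8 MHz mod fs = 10.8 MHz.
10.8 MHz ≤ fs/2 = 17 MHz, appears at 10.8 MHz.
82.8 MHz mod fs = 14.8 MHz.
14.8 MHz ≤ fs/2 = 17 MHz, appears at 14.8 MHz.
44.8 MHz and 112.8 MHz both map to 10.8 MHz.

10.8 MHz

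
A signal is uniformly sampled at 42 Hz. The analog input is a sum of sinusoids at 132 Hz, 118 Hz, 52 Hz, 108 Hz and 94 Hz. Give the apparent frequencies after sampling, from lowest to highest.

fs/2 = 21 Hz.
132 Hz mod fs = 6 Hz.
6 Hz ≤ fs/2 = 21 Hz, appears at 6 Hz.
118 Hz mod fs = 34 Hz.
34 Hz > fs/2 = 21 Hz, folds to fs − 34 Hz = 8 Hz.
52 Hz mod fs = 10 Hz.
10 Hz ≤ fs/2 = 21 Hz, appears at 10 Hz.
108 Hz mod fs = 24 Hz.
24 Hz > fs/2 = 21 Hz, folds to fs − 24 Hz = 18 Hz.
94 Hz mod fs = 10 Hz.
10 Hz ≤ fs/2 = 21 Hz, appears at 10 Hz.
Distinct values: {6 Hz, 8 Hz, 10 Hz, 18 Hz}.

6 Hz, 8 Hz, 10 Hz, 18 Hz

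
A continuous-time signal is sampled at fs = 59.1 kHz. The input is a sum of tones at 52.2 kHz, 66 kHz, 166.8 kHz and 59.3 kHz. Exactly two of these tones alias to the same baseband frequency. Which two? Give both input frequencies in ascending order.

52.2 kHz, 66 kHz

fs/2 = 29.55 kHz.
52.2 kHz > fs/2 = 29.55 kHz, folds to fs − 52.2 kHz = 6.9 kHz.
66 kHz mod fs = 6.9 kHz.
6.9 kHz ≤ fs/2 = 29.55 kHz, appears at 6.9 kHz.
166.8 kHz mod fs = 48.6 kHz.
48.6 kHz > fs/2 = 29.55 kHz, folds to fs − 48.6 kHz = 10.5 kHz.
59.3 kHz mod fs = 0.2 kHz.
0.2 kHz ≤ fs/2 = 29.55 kHz, appears at 0.2 kHz.
52.2 kHz and 66 kHz both map to 6.9 kHz.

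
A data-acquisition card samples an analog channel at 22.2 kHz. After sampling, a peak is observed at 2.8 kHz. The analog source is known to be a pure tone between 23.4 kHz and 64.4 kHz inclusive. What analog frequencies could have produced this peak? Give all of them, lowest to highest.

Frequencies that alias to 2.8 kHz are k·fs ± 2.8 kHz for integer k ≥ 0.
k=0: 2.8 kHz.
k=1: 19.4 kHz, 25 kHz.
k=2: 41.6 kHz, 47.2 kHz.
k=3: 63.8 kHz, 69.4 kHz.
k=4: 86 kHz, 91.6 kHz.
Within [23.4 kHz, 64.4 kHz]: 25 kHz, 41.6 kHz, 47.2 kHz, 63.8 kHz.

25 kHz, 41.6 kHz, 47.2 kHz, 63.8 kHz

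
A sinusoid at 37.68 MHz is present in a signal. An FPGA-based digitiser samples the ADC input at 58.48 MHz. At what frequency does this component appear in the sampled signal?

20.8 MHz

37.68 MHz > fs/2 = 29.24 MHz, folds to fs − 37.68 MHz = 20.8 MHz.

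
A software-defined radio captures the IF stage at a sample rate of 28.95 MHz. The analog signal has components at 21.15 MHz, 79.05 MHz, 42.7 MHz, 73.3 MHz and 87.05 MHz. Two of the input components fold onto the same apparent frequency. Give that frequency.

fs/2 = 14.475 MHz.
21.15 MHz > fs/2 = 14.475 MHz, folds to fs − 21.15 MHz = 7.8 MHz.
79.05 MHz mod fs = 21.15 MHz.
21.15 MHz > fs/2 = 14.475 MHz, folds to fs − 21.15 MHz = 7.8 MHz.
42.7 MHz mod fs = 13.75 MHz.
13.75 MHz ≤ fs/2 = 14.475 MHz, appears at 13.75 MHz.
73.3 MHz mod fs = 15.4 MHz.
15.4 MHz > fs/2 = 14.475 MHz, folds to fs − 15.4 MHz = 13.55 MHz.
87.05 MHz mod fs = 0.2 MHz.
0.2 MHz ≤ fs/2 = 14.475 MHz, appears at 0.2 MHz.
21.15 MHz and 79.05 MHz both map to 7.8 MHz.

7.8 MHz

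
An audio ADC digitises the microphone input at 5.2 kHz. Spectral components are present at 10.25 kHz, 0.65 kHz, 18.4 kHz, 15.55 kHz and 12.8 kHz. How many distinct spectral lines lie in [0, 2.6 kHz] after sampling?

4

fs/2 = 2.6 kHz.
10.25 kHz mod fs = 5.05 kHz.
5.05 kHz > fs/2 = 2.6 kHz, folds to fs − 5.05 kHz = 0.15 kHz.
0.65 kHz ≤ fs/2 = 2.6 kHz, passes unchanged.
18.4 kHz mod fs = 2.8 kHz.
2.8 kHz > fs/2 = 2.6 kHz, folds to fs − 2.8 kHz = 2.4 kHz.
15.55 kHz mod fs = 5.15 kHz.
5.15 kHz > fs/2 = 2.6 kHz, folds to fs − 5.15 kHz = 0.05 kHz.
12.8 kHz mod fs = 2.4 kHz.
2.4 kHz ≤ fs/2 = 2.6 kHz, appears at 2.4 kHz.
Distinct values: {0.05 kHz, 0.15 kHz, 0.65 kHz, 2.4 kHz} → 4.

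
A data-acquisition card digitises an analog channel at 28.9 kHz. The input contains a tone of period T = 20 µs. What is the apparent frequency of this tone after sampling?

7.8 kHz

T = 20 µs → f = 1/T = 50 kHz.
50 kHz mod fs = 21.1 kHz.
21.1 kHz > fs/2 = 14.45 kHz, folds to fs − 21.1 kHz = 7.8 kHz.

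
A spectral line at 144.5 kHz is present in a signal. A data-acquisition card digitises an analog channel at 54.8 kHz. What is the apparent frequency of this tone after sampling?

144.5 kHz mod fs = 34.9 kHz.
34.9 kHz > fs/2 = 27.4 kHz, folds to fs − 34.9 kHz = 19.9 kHz.

19.9 kHz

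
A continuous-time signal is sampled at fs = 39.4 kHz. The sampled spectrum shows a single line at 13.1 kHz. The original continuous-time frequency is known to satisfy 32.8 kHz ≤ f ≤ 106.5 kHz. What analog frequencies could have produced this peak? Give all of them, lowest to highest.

Frequencies that alias to 13.1 kHz are k·fs ± 13.1 kHz for integer k ≥ 0.
k=0: 13.1 kHz.
k=1: 26.3 kHz, 52.5 kHz.
k=2: 65.7 kHz, 91.9 kHz.
k=3: 105.1 kHz, 131.3 kHz.
k=4: 144.5 kHz, 170.7 kHz.
Within [32.8 kHz, 106.5 kHz]: 52.5 kHz, 65.7 kHz, 91.9 kHz, 105.1 kHz.

52.5 kHz, 65.7 kHz, 91.9 kHz, 105.1 kHz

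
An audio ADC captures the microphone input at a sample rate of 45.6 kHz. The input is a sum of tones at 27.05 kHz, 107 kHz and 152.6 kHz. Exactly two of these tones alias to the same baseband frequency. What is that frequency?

fs/2 = 22.8 kHz.
27.05 kHz > fs/2 = 22.8 kHz, folds to fs − 27.05 kHz = 18.55 kHz.
107 kHz mod fs = 15.8 kHz.
15.8 kHz ≤ fs/2 = 22.8 kHz, appears at 15.8 kHz.
152.6 kHz mod fs = 15.8 kHz.
15.8 kHz ≤ fs/2 = 22.8 kHz, appears at 15.8 kHz.
107 kHz and 152.6 kHz both map to 15.8 kHz.

15.8 kHz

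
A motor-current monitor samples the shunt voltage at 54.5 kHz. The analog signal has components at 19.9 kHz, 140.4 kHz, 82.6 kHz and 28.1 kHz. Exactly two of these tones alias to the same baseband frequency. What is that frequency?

fs/2 = 27.25 kHz.
19.9 kHz ≤ fs/2 = 27.25 kHz, passes unchanged.
140.4 kHz mod fs = 31.4 kHz.
31.4 kHz > fs/2 = 27.25 kHz, folds to fs − 31.4 kHz = 23.1 kHz.
82.6 kHz mod fs = 28.1 kHz.
28.1 kHz > fs/2 = 27.25 kHz, folds to fs − 28.1 kHz = 26.4 kHz.
28.1 kHz > fs/2 = 27.25 kHz, folds to fs − 28.1 kHz = 26.4 kHz.
28.1 kHz and 82.6 kHz both map to 26.4 kHz.

26.4 kHz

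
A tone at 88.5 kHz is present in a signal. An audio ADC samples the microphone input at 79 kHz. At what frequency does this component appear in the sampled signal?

9.5 kHz

88.5 kHz mod fs = 9.5 kHz.
9.5 kHz ≤ fs/2 = 39.5 kHz, appears at 9.5 kHz.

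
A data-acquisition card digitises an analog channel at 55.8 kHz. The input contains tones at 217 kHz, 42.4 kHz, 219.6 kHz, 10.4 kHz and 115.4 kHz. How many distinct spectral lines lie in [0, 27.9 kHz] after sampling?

fs/2 = 27.9 kHz.
217 kHz mod fs = 49.6 kHz.
49.6 kHz > fs/2 = 27.9 kHz, folds to fs − 49.6 kHz = 6.2 kHz.
42.4 kHz > fs/2 = 27.9 kHz, folds to fs − 42.4 kHz = 13.4 kHz.
219.6 kHz mod fs = 52.2 kHz.
52.2 kHz > fs/2 = 27.9 kHz, folds to fs − 52.2 kHz = 3.6 kHz.
10.4 kHz ≤ fs/2 = 27.9 kHz, passes unchanged.
115.4 kHz mod fs = 3.8 kHz.
3.8 kHz ≤ fs/2 = 27.9 kHz, appears at 3.8 kHz.
Distinct values: {3.6 kHz, 3.8 kHz, 6.2 kHz, 10.4 kHz, 13.4 kHz} → 5.

5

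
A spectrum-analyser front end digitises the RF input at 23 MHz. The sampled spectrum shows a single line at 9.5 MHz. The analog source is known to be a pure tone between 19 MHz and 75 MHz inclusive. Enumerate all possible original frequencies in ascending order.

Frequencies that alias to 9.5 MHz are k·fs ± 9.5 MHz for integer k ≥ 0.
k=0: 9.5 MHz.
k=1: 13.5 MHz, 32.5 MHz.
k=2: 36.5 MHz, 55.5 MHz.
k=3: 59.5 MHz, 78.5 MHz.
k=4: 82.5 MHz, 101.5 MHz.
Within [19 MHz, 75 MHz]: 32.5 MHz, 36.5 MHz, 55.5 MHz, 59.5 MHz.

32.5 MHz, 36.5 MHz, 55.5 MHz, 59.5 MHz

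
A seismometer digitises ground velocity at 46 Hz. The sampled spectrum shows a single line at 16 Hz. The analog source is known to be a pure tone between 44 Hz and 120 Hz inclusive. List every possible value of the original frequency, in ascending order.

62 Hz, 76 Hz, 108 Hz

Frequencies that alias to 16 Hz are k·fs ± 16 Hz for integer k ≥ 0.
k=0: 16 Hz.
k=1: 30 Hz, 62 Hz.
k=2: 76 Hz, 108 Hz.
k=3: 122 Hz, 154 Hz.
Within [44 Hz, 120 Hz]: 62 Hz, 76 Hz, 108 Hz.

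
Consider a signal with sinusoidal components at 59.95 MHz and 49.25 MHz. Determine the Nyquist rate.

119.9 MHz

Highest-frequency component: 59.95 MHz.
Nyquist rate = 2 × 59.95 MHz = 119.9 MHz.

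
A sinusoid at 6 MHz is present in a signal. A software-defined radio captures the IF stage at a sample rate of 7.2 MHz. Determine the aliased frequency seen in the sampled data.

6 MHz > fs/2 = 3.6 MHz, folds to fs − 6 MHz = 1.2 MHz.

1.2 MHz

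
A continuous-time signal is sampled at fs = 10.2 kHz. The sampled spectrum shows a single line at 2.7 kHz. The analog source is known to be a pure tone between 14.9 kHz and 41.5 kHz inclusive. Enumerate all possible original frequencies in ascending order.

17.7 kHz, 23.1 kHz, 27.9 kHz, 33.3 kHz, 38.1 kHz

Frequencies that alias to 2.7 kHz are k·fs ± 2.7 kHz for integer k ≥ 0.
k=0: 2.7 kHz.
k=1: 7.5 kHz, 12.9 kHz.
k=2: 17.7 kHz, 23.1 kHz.
k=3: 27.9 kHz, 33.3 kHz.
k=4: 38.1 kHz, 43.5 kHz.
k=5: 48.3 kHz, 53.7 kHz.
Within [14.9 kHz, 41.5 kHz]: 17.7 kHz, 23.1 kHz, 27.9 kHz, 33.3 kHz, 38.1 kHz.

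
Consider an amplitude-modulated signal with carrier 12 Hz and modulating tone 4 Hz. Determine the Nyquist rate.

32 Hz

AM sidebands sit at fc ± fm = 8 Hz and 16 Hz.
Highest-frequency component: 16 Hz.
Nyquist rate = 2 × 16 Hz = 32 Hz.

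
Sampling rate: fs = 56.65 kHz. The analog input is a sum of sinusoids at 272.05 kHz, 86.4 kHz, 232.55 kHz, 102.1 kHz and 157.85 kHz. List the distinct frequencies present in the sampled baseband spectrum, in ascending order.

5.95 kHz, 11.2 kHz, 12.1 kHz, 26.9 kHz

fs/2 = 28.325 kHz.
272.05 kHz mod fs = 45.45 kHz.
45.45 kHz > fs/2 = 28.325 kHz, folds to fs − 45.45 kHz = 11.2 kHz.
86.4 kHz mod fs = 29.75 kHz.
29.75 kHz > fs/2 = 28.325 kHz, folds to fs − 29.75 kHz = 26.9 kHz.
232.55 kHz mod fs = 5.95 kHz.
5.95 kHz ≤ fs/2 = 28.325 kHz, appears at 5.95 kHz.
102.1 kHz mod fs = 45.45 kHz.
45.45 kHz > fs/2 = 28.325 kHz, folds to fs − 45.45 kHz = 11.2 kHz.
157.85 kHz mod fs = 44.55 kHz.
44.55 kHz > fs/2 = 28.325 kHz, folds to fs − 44.55 kHz = 12.1 kHz.
Distinct values: {5.95 kHz, 11.2 kHz, 12.1 kHz, 26.9 kHz}.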